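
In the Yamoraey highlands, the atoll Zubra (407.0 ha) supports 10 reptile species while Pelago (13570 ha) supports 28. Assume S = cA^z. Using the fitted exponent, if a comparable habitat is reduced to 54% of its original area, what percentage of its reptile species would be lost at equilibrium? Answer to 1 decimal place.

16.5%

z = ln(28/10) / ln(13570/407) = 1.0296 / 3.5068 = 0.2936
S_new/S_old = (A_new/A_old)^z = 0.54^0.2936 = exp(0.2936 × -0.6162) = 0.8345
Fraction lost = 1 − 0.8345 = 0.1655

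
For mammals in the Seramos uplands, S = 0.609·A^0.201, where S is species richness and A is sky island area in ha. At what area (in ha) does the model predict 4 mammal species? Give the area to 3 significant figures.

4 = 0.609 × A^0.201  ⇒  A^0.201 = 4/0.609 = 6.568
ln A = ln(6.568) / 0.201 = 1.8822 / 0.201 = 9.3643
A = e^9.3643 ≈ 11665 ha

11700 ha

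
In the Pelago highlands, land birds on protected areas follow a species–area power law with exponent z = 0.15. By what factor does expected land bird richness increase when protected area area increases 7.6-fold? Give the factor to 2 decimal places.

S₂/S₁ = (A₂/A₁)^z = 7.6^0.15
ln(S₂/S₁) = 0.15 × ln 7.6 = 0.15 × 2.0281 = 0.3042
S₂/S₁ = e^0.3042 ≈ 1.356

1.36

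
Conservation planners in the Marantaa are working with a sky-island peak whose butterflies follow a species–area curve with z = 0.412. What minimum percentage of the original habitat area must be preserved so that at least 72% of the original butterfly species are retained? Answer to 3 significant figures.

45.1%

Need (A_new/A_old)^0.412 = 0.72, so A_new/A_old = 0.72^(1/0.412) = 0.72^2.427
ln(A_new/A_old) = ln 0.72 / 0.412 = -0.3285 / 0.412 = -0.7973
A_new/A_old = e^-0.7973 ≈ 0.4505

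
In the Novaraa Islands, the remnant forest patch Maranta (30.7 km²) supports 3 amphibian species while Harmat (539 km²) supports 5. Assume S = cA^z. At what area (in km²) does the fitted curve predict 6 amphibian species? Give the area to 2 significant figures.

z = ln(5/3) / ln(539/30.7) = 0.5108 / 2.8655 = 0.1783
c = 3 / 30.7^0.1783 = 3 / 1.841 = 1.629
A = (6/1.629)^(1/0.1783) ⇒ ln A = ln(3.683)/0.1783 = 7.3124
A = e^7.3124 ≈ 1499 km²

1500 km²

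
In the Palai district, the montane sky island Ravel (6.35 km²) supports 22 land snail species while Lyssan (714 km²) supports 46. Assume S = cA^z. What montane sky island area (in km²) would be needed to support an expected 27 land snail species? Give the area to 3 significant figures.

23.6 km²

z = ln(46/22) / ln(714/6.35) = 0.7376 / 4.7224 = 0.1562
c = 22 / 6.35^0.1562 = 22 / 1.335 = 16.48
A = (27/16.48)^(1/0.1562) ⇒ ln A = ln(1.638)/0.1562 = 3.1596
A = e^3.1596 ≈ 23.56 km²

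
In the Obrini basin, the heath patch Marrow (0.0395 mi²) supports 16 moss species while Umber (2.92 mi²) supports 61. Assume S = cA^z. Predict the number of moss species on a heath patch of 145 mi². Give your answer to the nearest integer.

z = ln(61/16) / ln(2.92/0.0395) = 1.3383 / 4.3030 = 0.3110
c = 16 / 0.0395^0.3110 = 16 / 0.366 = 43.71
S₃ = 43.71 × 145^0.3110 = 43.71 × 4.701 ≈ 205.5

205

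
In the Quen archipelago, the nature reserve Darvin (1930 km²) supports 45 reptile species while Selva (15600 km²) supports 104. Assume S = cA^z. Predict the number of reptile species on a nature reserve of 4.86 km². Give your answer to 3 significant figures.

z = ln(104/45) / ln(15600/1930) = 0.8377 / 2.0898 = 0.4009
c = 45 / 1930^0.4009 = 45 / 20.75 = 2.168
S₃ = 2.168 × 4.86^0.4009 = 2.168 × 1.885 ≈ 4.087

4.09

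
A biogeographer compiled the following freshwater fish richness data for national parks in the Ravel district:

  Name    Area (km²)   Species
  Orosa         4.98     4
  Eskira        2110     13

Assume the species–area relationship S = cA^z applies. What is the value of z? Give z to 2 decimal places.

Taking logs: ln S = ln c + z ln A, so z = (ln S₂ − ln S₁)/(ln A₂ − ln A₁).
z = ln(13/4) / ln(2110/4.98) = ln(3.25) / ln(423.7) = 1.1787 / 6.0490 = 0.1949

0.19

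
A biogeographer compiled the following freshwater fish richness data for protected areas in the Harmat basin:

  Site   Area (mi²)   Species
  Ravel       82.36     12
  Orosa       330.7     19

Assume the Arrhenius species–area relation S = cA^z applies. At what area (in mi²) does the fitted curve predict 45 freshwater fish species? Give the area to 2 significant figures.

4500 mi²

z = ln(19/12) / ln(330.7/82.36) = 0.4595 / 1.3901 = 0.3306
c = 12 / 82.36^0.3306 = 12 / 4.298 = 2.792
A = (45/2.792)^(1/0.3306) ⇒ ln A = ln(16.12)/0.3306 = 8.4095
A = e^8.4095 ≈ 4489 mi²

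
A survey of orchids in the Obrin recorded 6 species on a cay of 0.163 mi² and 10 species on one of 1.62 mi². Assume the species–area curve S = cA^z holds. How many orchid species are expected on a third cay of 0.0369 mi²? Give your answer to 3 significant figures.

z = ln(10/6) / ln(1.62/0.163) = 0.5108 / 2.2964 = 0.2224
c = 6 / 0.163^0.2224 = 6 / 0.668 = 8.982
S₃ = 8.982 × 0.0369^0.2224 = 8.982 × 0.48 ≈ 4.312

4.31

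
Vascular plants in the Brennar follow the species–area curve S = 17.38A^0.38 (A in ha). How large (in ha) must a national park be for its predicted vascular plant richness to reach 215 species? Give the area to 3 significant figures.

215 = 17.38 × A^0.38  ⇒  A^0.38 = 215/17.38 = 12.37
ln A = ln(12.37) / 0.38 = 2.5153 / 0.38 = 6.6193
A = e^6.6193 ≈ 749.4 ha

749 ha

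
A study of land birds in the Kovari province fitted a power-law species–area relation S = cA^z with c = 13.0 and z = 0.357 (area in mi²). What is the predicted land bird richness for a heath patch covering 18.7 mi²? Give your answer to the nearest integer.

37 species

S = 13 × 18.7^0.357
ln S = ln 13 + 0.357 × ln 18.7 = 2.5649 + 0.357 × 2.9285 = 3.6104
S = e^3.6104 ≈ 36.98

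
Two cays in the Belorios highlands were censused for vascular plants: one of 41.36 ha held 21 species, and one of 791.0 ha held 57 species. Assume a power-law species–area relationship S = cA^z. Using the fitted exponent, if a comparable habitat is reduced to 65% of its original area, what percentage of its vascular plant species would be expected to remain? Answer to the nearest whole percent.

86%

z = ln(57/21) / ln(791/41.36) = 0.9985 / 2.9510 = 0.3384
S_new/S_old = (A_new/A_old)^z = 0.65^0.3384 = exp(0.3384 × -0.4308) = 0.8644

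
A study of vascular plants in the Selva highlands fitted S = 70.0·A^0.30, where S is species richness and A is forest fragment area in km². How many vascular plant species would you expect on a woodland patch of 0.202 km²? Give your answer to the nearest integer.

43

S = 70 × 0.202^0.3 = 70 × 0.6189 ≈ 43.32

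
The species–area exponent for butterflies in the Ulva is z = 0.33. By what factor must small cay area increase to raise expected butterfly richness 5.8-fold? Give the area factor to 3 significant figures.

206

(A₂/A₁)^0.33 = 5.8, so A₂/A₁ = 5.8^(1/0.33) = 5.8^3.03
ln(A₂/A₁) = ln 5.8 / 0.33 = 1.7579 / 0.33 = 5.3268
A₂/A₁ = e^5.3268 ≈ 205.8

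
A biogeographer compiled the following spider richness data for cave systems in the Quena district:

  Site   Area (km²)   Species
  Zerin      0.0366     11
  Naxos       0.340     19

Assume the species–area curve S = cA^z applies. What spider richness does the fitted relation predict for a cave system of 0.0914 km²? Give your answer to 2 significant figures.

z = ln(19/11) / ln(0.34/0.0366) = 0.5465 / 2.2289 = 0.2452
c = 11 / 0.0366^0.2452 = 11 / 0.4444 = 24.75
S₃ = 24.75 × 0.0914^0.2452 = 24.75 × 0.5562 ≈ 13.77

14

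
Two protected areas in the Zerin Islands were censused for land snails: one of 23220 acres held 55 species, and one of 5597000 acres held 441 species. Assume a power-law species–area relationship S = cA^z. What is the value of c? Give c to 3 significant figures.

1.21

z = ln(S₂/S₁) / ln(A₂/A₁) = ln(441/55) / ln(5597000/23220) = 2.0817 / 5.4850 = 0.3795
c = S₁ / A₁^z = 55 / 23220^0.3795 = 55 / 45.39 = 1.212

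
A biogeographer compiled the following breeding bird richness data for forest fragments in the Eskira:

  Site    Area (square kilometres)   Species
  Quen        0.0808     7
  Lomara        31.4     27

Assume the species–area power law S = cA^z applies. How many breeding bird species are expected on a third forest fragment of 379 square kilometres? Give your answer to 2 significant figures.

z = ln(27/7) / ln(31.4/0.0808) = 1.3499 / 5.9626 = 0.2264
c = 7 / 0.0808^0.2264 = 7 / 0.5658 = 12.37
S₃ = 12.37 × 379^0.2264 = 12.37 × 3.835 ≈ 47.45

47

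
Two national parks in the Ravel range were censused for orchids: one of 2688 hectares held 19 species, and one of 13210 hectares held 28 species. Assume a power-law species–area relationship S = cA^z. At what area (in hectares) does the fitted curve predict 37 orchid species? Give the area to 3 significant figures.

41500 hectares

z = ln(28/19) / ln(13210/2688) = 0.3878 / 1.5922 = 0.2435
c = 19 / 2688^0.2435 = 19 / 6.843 = 2.777
A = (37/2.777)^(1/0.2435) ⇒ ln A = ln(13.32)/0.2435 = 10.6331
A = e^10.6331 ≈ 41487 hectares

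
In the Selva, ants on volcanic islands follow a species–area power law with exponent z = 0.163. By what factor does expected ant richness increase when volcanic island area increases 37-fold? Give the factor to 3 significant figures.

S₂/S₁ = (A₂/A₁)^z = 37^0.163
ln(S₂/S₁) = 0.163 × ln 37 = 0.163 × 3.6109 = 0.5886
S₂/S₁ = e^0.5886 ≈ 1.801

1.80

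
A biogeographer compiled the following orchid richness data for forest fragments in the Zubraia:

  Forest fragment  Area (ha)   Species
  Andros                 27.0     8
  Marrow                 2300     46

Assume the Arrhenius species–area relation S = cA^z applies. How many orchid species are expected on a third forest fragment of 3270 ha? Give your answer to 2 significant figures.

z = ln(46/8) / ln(2300/27) = 1.7492 / 4.4448 = 0.3935
c = 8 / 27^0.3935 = 8 / 3.658 = 2.187
S₃ = 2.187 × 3270^0.3935 = 2.187 × 24.16 ≈ 52.83

53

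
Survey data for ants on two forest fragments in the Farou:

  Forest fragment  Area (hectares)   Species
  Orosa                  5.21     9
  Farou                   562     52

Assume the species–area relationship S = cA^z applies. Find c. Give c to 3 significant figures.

z = ln(S₂/S₁) / ln(A₂/A₁) = ln(52/9) / ln(562/5.21) = 1.7540 / 4.6809 = 0.3747
c = S₁ / A₁^z = 9 / 5.21^0.3747 = 9 / 1.856 = 4.849

4.85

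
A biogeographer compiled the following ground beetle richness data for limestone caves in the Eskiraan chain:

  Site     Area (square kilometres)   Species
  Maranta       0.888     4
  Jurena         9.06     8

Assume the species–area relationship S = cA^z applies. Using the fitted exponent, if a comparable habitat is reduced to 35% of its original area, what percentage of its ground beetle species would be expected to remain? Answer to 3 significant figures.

z = ln(8/4) / ln(9.06/0.888) = 0.6931 / 2.3227 = 0.2984
S_new/S_old = (A_new/A_old)^z = 0.35^0.2984 = exp(0.2984 × -1.0498) = 0.731

73.1%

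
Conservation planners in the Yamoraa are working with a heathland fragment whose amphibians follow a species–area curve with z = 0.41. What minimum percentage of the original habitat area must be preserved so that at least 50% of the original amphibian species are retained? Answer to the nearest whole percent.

18%

Need (A_new/A_old)^0.41 = 0.5, so A_new/A_old = 0.5^(1/0.41) = 0.5^2.439
ln(A_new/A_old) = ln 0.5 / 0.41 = -0.6931 / 0.41 = -1.6906
A_new/A_old = e^-1.6906 ≈ 0.1844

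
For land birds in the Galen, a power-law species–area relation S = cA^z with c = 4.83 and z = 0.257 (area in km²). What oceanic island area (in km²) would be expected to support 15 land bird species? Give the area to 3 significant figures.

15 = 4.83 × A^0.257  ⇒  A^0.257 = 15/4.83 = 3.106
ln A = ln(3.106) / 0.257 = 1.1332 / 0.257 = 4.4094
A = e^4.4094 ≈ 82.22 km²

82.2 km²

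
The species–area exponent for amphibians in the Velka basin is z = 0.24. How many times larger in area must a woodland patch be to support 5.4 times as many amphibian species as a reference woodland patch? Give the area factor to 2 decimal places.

(A₂/A₁)^0.24 = 5.4, so A₂/A₁ = 5.4^(1/0.24) = 5.4^4.167
ln(A₂/A₁) = ln 5.4 / 0.24 = 1.6864 / 0.24 = 7.0267
A₂/A₁ = e^7.0267 ≈ 1126

1126.27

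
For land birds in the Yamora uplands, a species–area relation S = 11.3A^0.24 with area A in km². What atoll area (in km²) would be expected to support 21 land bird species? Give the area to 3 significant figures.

21 = 11.3 × A^0.24  ⇒  A^0.24 = 21/11.3 = 1.858
ln A = ln(1.858) / 0.24 = 0.6197 / 0.24 = 2.5822
A = e^2.5822 ≈ 13.23 km²

13.2 km²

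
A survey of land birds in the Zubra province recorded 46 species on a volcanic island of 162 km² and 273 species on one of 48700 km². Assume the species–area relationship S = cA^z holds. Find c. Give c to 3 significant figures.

z = ln(S₂/S₁) / ln(A₂/A₁) = ln(273/46) / ln(48700/162) = 1.7808 / 5.7058 = 0.3121
c = S₁ / A₁^z = 46 / 162^0.3121 = 46 / 4.893 = 9.401

9.40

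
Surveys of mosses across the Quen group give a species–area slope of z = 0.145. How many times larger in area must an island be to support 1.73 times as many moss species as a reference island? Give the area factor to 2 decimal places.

(A₂/A₁)^0.145 = 1.73, so A₂/A₁ = 1.73^(1/0.145) = 1.73^6.897
ln(A₂/A₁) = ln 1.73 / 0.145 = 0.5481 / 0.145 = 3.7801
A₂/A₁ = e^3.7801 ≈ 43.82

43.82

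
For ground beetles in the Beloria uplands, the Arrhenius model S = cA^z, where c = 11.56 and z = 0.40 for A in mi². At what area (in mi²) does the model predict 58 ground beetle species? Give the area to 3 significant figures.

56.4 mi²

58 = 11.56 × A^0.4  ⇒  A^0.4 = 58/11.56 = 5.017
ln A = ln(5.017) / 0.4 = 1.6129 / 0.4 = 4.0322
A = e^4.0322 ≈ 56.39 mi²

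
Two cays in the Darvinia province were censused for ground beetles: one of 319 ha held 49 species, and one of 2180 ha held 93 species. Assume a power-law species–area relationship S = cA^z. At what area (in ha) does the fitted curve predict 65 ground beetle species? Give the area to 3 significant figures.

744 ha

z = ln(93/49) / ln(2180/319) = 0.6408 / 1.9219 = 0.3334
c = 49 / 319^0.3334 = 49 / 6.836 = 7.168
A = (65/7.168)^(1/0.3334) ⇒ ln A = ln(9.068)/0.3334 = 6.6127
A = e^6.6127 ≈ 744.5 ha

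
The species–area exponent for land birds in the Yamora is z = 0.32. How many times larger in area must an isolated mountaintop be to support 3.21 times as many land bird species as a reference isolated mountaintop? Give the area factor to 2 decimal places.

38.27

(A₂/A₁)^0.32 = 3.21, so A₂/A₁ = 3.21^(1/0.32) = 3.21^3.125
ln(A₂/A₁) = ln 3.21 / 0.32 = 1.1663 / 0.32 = 3.6446
A₂/A₁ = e^3.6446 ≈ 38.27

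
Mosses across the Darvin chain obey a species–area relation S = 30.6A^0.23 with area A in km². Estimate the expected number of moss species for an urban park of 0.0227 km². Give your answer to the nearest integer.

S = 30.6 × 0.0227^0.23 = 30.6 × 0.4187 ≈ 12.81

13 species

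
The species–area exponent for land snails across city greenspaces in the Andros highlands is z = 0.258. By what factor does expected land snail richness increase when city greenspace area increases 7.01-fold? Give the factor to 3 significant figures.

S₂/S₁ = (A₂/A₁)^z = 7.01^0.258
ln(S₂/S₁) = 0.258 × ln 7.01 = 0.258 × 1.9473 = 0.5024
S₂/S₁ = e^0.5024 ≈ 1.653

1.65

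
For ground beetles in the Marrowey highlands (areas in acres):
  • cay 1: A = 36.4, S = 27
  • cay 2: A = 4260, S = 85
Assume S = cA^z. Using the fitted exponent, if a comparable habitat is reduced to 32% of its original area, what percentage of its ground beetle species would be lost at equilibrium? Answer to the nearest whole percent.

24%

z = ln(85/27) / ln(4260/36.4) = 1.1468 / 4.7625 = 0.2408
S_new/S_old = (A_new/A_old)^z = 0.32^0.2408 = exp(0.2408 × -1.1394) = 0.76
Fraction lost = 1 − 0.76 = 0.24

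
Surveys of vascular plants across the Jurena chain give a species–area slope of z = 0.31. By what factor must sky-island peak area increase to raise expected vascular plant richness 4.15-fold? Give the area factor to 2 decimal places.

98.56

(A₂/A₁)^0.31 = 4.15, so A₂/A₁ = 4.15^(1/0.31) = 4.15^3.226
ln(A₂/A₁) = ln 4.15 / 0.31 = 1.4231 / 0.31 = 4.5907
A₂/A₁ = e^4.5907 ≈ 98.56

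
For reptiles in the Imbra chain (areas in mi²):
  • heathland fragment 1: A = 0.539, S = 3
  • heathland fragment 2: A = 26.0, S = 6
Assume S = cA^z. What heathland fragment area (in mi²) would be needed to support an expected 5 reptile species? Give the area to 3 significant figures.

9.38 mi²

z = ln(6/3) / ln(26/0.539) = 0.6931 / 3.8761 = 0.1788
c = 3 / 0.539^0.1788 = 3 / 0.8954 = 3.351
A = (5/3.351)^(1/0.1788) ⇒ ln A = ln(1.492)/0.1788 = 2.2385
A = e^2.2385 ≈ 9.38 mi²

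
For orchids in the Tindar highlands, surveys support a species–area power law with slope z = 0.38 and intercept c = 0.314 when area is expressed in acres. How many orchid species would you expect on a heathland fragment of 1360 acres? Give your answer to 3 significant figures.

4.87

S = 0.314 × 1360^0.38
ln S = ln 0.314 + 0.38 × ln 1360 = -1.1584 + 0.38 × 7.2152 = 1.5834
S = e^1.5834 ≈ 4.872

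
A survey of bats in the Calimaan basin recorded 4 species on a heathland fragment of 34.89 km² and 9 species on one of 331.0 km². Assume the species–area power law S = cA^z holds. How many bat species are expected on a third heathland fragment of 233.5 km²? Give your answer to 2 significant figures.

z = ln(9/4) / ln(331/34.89) = 0.8109 / 2.2499 = 0.3604
c = 4 / 34.89^0.3604 = 4 / 3.598 = 1.112
S₃ = 1.112 × 233.5^0.3604 = 1.112 × 7.138 ≈ 7.936

7.9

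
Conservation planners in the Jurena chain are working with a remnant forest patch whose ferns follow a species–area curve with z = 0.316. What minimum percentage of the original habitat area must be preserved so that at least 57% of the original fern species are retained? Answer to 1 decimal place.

Need (A_new/A_old)^0.316 = 0.57, so A_new/A_old = 0.57^(1/0.316) = 0.57^3.165
ln(A_new/A_old) = ln 0.57 / 0.316 = -0.5621 / 0.316 = -1.7789
A_new/A_old = e^-1.7789 ≈ 0.1688

16.9%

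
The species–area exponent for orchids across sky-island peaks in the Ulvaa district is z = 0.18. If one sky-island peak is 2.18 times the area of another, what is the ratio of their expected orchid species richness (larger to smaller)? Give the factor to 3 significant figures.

S₂/S₁ = (A₂/A₁)^z = 2.18^0.18
ln(S₂/S₁) = 0.18 × ln 2.18 = 0.18 × 0.7793 = 0.1403
S₂/S₁ = e^0.1403 ≈ 1.151

1.15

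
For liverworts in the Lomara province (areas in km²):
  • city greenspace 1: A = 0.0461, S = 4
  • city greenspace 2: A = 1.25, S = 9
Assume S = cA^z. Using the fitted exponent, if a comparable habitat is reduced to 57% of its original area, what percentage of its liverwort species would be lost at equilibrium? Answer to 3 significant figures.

12.9%

z = ln(9/4) / ln(1.25/0.0461) = 0.8109 / 3.3001 = 0.2457
S_new/S_old = (A_new/A_old)^z = 0.57^0.2457 = exp(0.2457 × -0.5621) = 0.871
Fraction lost = 1 − 0.871 = 0.129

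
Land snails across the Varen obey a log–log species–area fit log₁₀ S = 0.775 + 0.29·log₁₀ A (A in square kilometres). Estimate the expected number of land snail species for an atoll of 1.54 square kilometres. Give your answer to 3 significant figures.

S = 5.957 × 1.54^0.29 = 5.957 × 1.133 ≈ 6.751

6.75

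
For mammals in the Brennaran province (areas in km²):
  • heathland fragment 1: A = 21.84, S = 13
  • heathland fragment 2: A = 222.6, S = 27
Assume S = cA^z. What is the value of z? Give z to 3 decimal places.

Taking logs: ln S = ln c + z ln A, so z = (ln S₂ − ln S₁)/(ln A₂ − ln A₁).
z = ln(27/13) / ln(222.6/21.84) = ln(2.077) / ln(10.19) = 0.7309 / 2.3216 = 0.3148

0.315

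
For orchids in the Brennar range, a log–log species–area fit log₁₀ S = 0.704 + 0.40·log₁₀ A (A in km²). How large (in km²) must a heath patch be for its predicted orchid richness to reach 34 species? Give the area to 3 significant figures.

117 km²

34 = 5.058 × A^0.4  ⇒  A^0.4 = 34/5.058 = 6.722
ln A = ln(6.722) / 0.4 = 1.9053 / 0.4 = 4.7634
A = e^4.7634 ≈ 117.1 km²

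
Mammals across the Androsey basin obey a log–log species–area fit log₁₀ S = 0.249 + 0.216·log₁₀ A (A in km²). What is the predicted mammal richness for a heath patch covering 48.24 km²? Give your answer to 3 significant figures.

4.10

S = 1.774 × 48.24^0.216
ln S = ln 1.774 + 0.216 × ln 48.24 = 0.5733 + 0.216 × 3.8762 = 1.4106
S = e^1.4106 ≈ 4.098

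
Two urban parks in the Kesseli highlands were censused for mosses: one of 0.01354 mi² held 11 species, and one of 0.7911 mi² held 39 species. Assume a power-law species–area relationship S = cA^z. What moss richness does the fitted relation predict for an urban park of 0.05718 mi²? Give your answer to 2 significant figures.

17

z = ln(39/11) / ln(0.7911/0.01354) = 1.2657 / 4.0678 = 0.3111
c = 11 / 0.01354^0.3111 = 11 / 0.2622 = 41.95
S₃ = 41.95 × 0.05718^0.3111 = 41.95 × 0.4105 ≈ 17.22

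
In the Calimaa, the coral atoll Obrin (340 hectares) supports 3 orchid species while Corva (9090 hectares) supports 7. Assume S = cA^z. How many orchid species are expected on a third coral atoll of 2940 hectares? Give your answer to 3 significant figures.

z = ln(7/3) / ln(9090/340) = 0.8473 / 3.2860 = 0.2579
c = 3 / 340^0.2579 = 3 / 4.495 = 0.6674
S₃ = 0.6674 × 2940^0.2579 = 0.6674 × 7.84 ≈ 5.232

5.23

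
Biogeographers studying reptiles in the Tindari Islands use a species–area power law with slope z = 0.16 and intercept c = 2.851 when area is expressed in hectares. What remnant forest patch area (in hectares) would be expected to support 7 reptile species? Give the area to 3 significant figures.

7 = 2.851 × A^0.16  ⇒  A^0.16 = 7/2.851 = 2.455
ln A = ln(2.455) / 0.16 = 0.8982 / 0.16 = 5.6140
A = e^5.6140 ≈ 274.2 hectares

274 hectares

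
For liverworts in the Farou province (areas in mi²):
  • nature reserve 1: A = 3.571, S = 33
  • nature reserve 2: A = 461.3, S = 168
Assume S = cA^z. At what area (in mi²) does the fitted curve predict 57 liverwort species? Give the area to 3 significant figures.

z = ln(168/33) / ln(461.3/3.571) = 1.6275 / 4.8612 = 0.3348
c = 33 / 3.571^0.3348 = 33 / 1.531 = 21.55
A = (57/21.55)^(1/0.3348) ⇒ ln A = ln(2.645)/0.3348 = 2.9054
A = e^2.9054 ≈ 18.27 mi²

18.3 mi²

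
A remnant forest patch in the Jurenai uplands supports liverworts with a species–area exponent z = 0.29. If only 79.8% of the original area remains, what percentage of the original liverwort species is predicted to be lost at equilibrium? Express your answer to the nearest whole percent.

6%

S_new/S_old = (A_new/A_old)^z = 0.798^0.29
= exp(0.29 × ln 0.798) = exp(0.29 × -0.2256) = exp(-0.0654) ≈ 0.9367
Fraction lost = 1 − 0.9367 = 0.06334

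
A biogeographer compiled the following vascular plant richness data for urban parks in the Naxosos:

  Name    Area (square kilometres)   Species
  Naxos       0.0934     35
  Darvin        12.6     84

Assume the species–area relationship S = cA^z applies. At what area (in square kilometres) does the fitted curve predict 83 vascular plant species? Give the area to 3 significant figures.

z = ln(84/35) / ln(12.6/0.0934) = 0.8755 / 4.9046 = 0.1785
c = 35 / 0.0934^0.1785 = 35 / 0.6549 = 53.44
A = (83/53.44)^(1/0.1785) ⇒ ln A = ln(1.553)/0.1785 = 2.4666
A = e^2.4666 ≈ 11.78 square kilometres

11.8 square kilometres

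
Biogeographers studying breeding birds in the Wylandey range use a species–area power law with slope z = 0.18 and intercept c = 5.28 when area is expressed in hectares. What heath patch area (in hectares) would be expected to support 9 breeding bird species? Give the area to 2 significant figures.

19 hectares

9 = 5.28 × A^0.18  ⇒  A^0.18 = 9/5.28 = 1.705
ln A = ln(1.705) / 0.18 = 0.5333 / 0.18 = 2.9628
A = e^2.9628 ≈ 19.35 hectares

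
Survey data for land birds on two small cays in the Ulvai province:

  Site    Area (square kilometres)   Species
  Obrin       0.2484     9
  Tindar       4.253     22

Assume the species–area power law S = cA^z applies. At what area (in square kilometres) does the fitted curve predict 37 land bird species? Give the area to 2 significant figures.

22 square kilometres

z = ln(22/9) / ln(4.253/0.2484) = 0.8938 / 2.8403 = 0.3147
c = 9 / 0.2484^0.3147 = 9 / 0.6452 = 13.95
A = (37/13.95)^(1/0.3147) ⇒ ln A = ln(2.652)/0.3147 = 3.0997
A = e^3.0997 ≈ 22.19 square kilometres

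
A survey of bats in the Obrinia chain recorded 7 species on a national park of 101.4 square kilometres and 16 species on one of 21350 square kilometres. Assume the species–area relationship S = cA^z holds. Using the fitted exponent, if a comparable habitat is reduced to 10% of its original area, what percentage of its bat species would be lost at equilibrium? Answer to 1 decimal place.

29.9%

z = ln(16/7) / ln(21350/101.4) = 0.8267 / 5.3497 = 0.1545
S_new/S_old = (A_new/A_old)^z = 0.1^0.1545 = exp(0.1545 × -2.3026) = 0.7006
Fraction lost = 1 − 0.7006 = 0.2994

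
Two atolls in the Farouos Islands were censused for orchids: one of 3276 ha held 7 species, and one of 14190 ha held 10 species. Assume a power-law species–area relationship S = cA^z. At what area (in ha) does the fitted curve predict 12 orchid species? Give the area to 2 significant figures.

30000 ha

z = ln(10/7) / ln(14190/3276) = 0.3567 / 1.4659 = 0.2433
c = 7 / 3276^0.2433 = 7 / 7.167 = 0.9767
A = (12/0.9767)^(1/0.2433) ⇒ ln A = ln(12.29)/0.2433 = 10.3096
A = e^10.3096 ≈ 30020 ha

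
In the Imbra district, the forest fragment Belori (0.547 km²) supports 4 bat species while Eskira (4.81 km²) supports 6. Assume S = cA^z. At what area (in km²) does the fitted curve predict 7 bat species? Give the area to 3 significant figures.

z = ln(6/4) / ln(4.81/0.547) = 0.4055 / 2.1740 = 0.1865
c = 4 / 0.547^0.1865 = 4 / 0.8936 = 4.476
A = (7/4.476)^(1/0.1865) ⇒ ln A = ln(1.564)/0.1865 = 2.3972
A = e^2.3972 ≈ 10.99 km²

11.0 km²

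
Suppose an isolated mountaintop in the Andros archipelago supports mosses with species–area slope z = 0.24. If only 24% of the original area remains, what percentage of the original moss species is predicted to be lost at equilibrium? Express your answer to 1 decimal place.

29.0%

S_new/S_old = (A_new/A_old)^z = 0.24^0.24
= exp(0.24 × ln 0.24) = exp(0.24 × -1.4271) = exp(-0.3425) ≈ 0.71
Fraction lost = 1 − 0.71 = 0.29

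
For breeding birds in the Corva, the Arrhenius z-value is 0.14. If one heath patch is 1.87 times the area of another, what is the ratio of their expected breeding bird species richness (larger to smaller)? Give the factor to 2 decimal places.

1.09

S₂/S₁ = (A₂/A₁)^z = 1.87^0.14
ln(S₂/S₁) = 0.14 × ln 1.87 = 0.14 × 0.6259 = 0.0876
S₂/S₁ = e^0.0876 ≈ 1.092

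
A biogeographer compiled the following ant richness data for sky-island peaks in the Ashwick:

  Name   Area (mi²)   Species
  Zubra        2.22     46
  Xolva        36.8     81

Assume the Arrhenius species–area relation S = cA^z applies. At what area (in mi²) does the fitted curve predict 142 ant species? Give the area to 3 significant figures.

z = ln(81/46) / ln(36.8/2.22) = 0.5658 / 2.8080 = 0.2015
c = 46 / 2.22^0.2015 = 46 / 1.174 = 39.17
A = (142/39.17)^(1/0.2015) ⇒ ln A = ln(3.625)/0.2015 = 6.3915
A = e^6.3915 ≈ 596.8 mi²

597 mi²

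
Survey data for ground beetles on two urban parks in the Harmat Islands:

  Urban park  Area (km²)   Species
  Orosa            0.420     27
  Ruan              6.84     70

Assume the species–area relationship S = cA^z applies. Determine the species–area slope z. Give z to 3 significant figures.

0.341

Taking logs: ln S = ln c + z ln A, so z = (ln S₂ − ln S₁)/(ln A₂ − ln A₁).
z = ln(70/27) / ln(6.84/0.42) = ln(2.593) / ln(16.29) = 0.9527 / 2.7903 = 0.3414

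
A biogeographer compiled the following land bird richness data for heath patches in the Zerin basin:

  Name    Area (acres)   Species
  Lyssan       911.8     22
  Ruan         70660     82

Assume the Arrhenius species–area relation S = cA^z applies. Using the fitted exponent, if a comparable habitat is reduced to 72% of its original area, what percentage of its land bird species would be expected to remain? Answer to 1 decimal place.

z = ln(82/22) / ln(70660/911.8) = 1.3157 / 4.3502 = 0.3024
S_new/S_old = (A_new/A_old)^z = 0.72^0.3024 = exp(0.3024 × -0.3285) = 0.9054

90.5%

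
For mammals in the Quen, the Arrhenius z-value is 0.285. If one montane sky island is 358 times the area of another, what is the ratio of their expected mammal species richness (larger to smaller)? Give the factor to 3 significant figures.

S₂/S₁ = (A₂/A₁)^z = 358^0.285
ln(S₂/S₁) = 0.285 × ln 358 = 0.285 × 5.8805 = 1.6760
S₂/S₁ = e^1.6760 ≈ 5.344

5.34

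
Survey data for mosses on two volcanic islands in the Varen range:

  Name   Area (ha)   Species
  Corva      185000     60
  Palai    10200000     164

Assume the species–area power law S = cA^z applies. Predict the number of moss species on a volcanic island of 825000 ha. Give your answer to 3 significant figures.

z = ln(164/60) / ln(10200000/185000) = 1.0055 / 4.0098 = 0.2508
c = 60 / 185000^0.2508 = 60 / 20.93 = 2.866
S₃ = 2.866 × 825000^0.2508 = 2.866 × 30.45 ≈ 87.29

87.3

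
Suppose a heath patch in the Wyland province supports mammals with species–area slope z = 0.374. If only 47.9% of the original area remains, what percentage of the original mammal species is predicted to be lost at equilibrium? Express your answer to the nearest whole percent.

S_new/S_old = (A_new/A_old)^z = 0.479^0.374
= exp(0.374 × ln 0.479) = exp(0.374 × -0.7361) = exp(-0.2753) ≈ 0.7594
Fraction lost = 1 − 0.7594 = 0.2406

24%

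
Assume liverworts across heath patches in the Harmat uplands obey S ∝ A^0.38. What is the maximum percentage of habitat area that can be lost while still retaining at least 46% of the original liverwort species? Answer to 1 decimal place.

87.0%

Need (A_new/A_old)^0.38 = 0.46, so A_new/A_old = 0.46^(1/0.38) = 0.46^2.632
ln(A_new/A_old) = ln 0.46 / 0.38 = -0.7765 / 0.38 = -2.0435
A_new/A_old = e^-2.0435 ≈ 0.1296
Fraction that can be lost = 1 − 0.1296 = 0.8704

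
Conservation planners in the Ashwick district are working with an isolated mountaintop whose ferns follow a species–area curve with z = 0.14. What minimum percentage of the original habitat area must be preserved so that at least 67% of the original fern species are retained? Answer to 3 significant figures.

5.72%

Need (A_new/A_old)^0.14 = 0.67, so A_new/A_old = 0.67^(1/0.14) = 0.67^7.143
ln(A_new/A_old) = ln 0.67 / 0.14 = -0.4005 / 0.14 = -2.8606
A_new/A_old = e^-2.8606 ≈ 0.05724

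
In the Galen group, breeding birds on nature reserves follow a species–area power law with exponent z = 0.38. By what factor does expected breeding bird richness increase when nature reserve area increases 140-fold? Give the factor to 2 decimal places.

6.54

S₂/S₁ = (A₂/A₁)^z = 140^0.38
ln(S₂/S₁) = 0.38 × ln 140 = 0.38 × 4.9416 = 1.8778
S₂/S₁ = e^1.8778 ≈ 6.539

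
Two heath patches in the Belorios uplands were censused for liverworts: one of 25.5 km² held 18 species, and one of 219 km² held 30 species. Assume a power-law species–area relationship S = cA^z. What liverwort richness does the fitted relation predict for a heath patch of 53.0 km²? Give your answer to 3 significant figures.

21.4

z = ln(30/18) / ln(219/25.5) = 0.5108 / 2.1504 = 0.2375
c = 18 / 25.5^0.2375 = 18 / 2.158 = 8.34
S₃ = 8.34 × 53^0.2375 = 8.34 × 2.568 ≈ 21.42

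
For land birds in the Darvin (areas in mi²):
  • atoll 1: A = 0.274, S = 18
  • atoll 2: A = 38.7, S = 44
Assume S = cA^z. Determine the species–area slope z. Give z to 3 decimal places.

0.181

Taking logs: ln S = ln c + z ln A, so z = (ln S₂ − ln S₁)/(ln A₂ − ln A₁).
z = ln(44/18) / ln(38.7/0.274) = ln(2.444) / ln(141.2) = 0.8938 / 4.9505 = 0.1806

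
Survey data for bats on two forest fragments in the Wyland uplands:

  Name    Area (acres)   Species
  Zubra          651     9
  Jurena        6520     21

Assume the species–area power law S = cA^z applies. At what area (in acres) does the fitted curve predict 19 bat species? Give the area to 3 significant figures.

4970 acres

z = ln(21/9) / ln(6520/651) = 0.8473 / 2.3041 = 0.3677
c = 9 / 651^0.3677 = 9 / 10.83 = 0.831
A = (19/0.831)^(1/0.3677) ⇒ ln A = ln(22.86)/0.3677 = 8.5105
A = e^8.5105 ≈ 4966 acres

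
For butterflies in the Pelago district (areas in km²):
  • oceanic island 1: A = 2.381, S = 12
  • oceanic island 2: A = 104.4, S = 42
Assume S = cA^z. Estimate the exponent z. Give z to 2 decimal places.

Taking logs: ln S = ln c + z ln A, so z = (ln S₂ − ln S₁)/(ln A₂ − ln A₁).
z = ln(42/12) / ln(104.4/2.381) = ln(3.5) / ln(43.85) = 1.2528 / 3.7807 = 0.3314

0.33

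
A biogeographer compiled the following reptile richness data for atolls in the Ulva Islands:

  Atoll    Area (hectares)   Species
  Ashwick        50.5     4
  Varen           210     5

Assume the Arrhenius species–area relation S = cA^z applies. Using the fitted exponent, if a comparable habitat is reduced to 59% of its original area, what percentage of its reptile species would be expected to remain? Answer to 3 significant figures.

z = ln(5/4) / ln(210/50.5) = 0.2231 / 1.4251 = 0.1566
S_new/S_old = (A_new/A_old)^z = 0.59^0.1566 = exp(0.1566 × -0.5276) = 0.9207

92.1%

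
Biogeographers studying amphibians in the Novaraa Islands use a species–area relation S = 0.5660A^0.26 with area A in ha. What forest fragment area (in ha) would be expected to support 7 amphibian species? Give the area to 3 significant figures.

7 = 0.566 × A^0.26  ⇒  A^0.26 = 7/0.566 = 12.37
ln A = ln(12.37) / 0.26 = 2.5151 / 0.26 = 9.6734
A = e^9.6734 ≈ 15889 ha

15900 ha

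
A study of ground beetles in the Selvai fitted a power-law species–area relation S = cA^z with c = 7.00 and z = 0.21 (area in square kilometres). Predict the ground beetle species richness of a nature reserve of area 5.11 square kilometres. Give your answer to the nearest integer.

10 species

S = 7 × 5.11^0.21
ln S = ln 7 + 0.21 × ln 5.11 = 1.9459 + 0.21 × 1.6312 = 2.2885
S = e^2.2885 ≈ 9.86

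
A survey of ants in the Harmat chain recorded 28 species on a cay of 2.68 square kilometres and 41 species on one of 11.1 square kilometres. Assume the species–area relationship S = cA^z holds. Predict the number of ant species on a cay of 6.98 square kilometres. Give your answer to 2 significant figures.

z = ln(41/28) / ln(11.1/2.68) = 0.3814 / 1.4211 = 0.2684
c = 28 / 2.68^0.2684 = 28 / 1.303 = 21.49
S₃ = 21.49 × 6.98^0.2684 = 21.49 × 1.684 ≈ 36.2

36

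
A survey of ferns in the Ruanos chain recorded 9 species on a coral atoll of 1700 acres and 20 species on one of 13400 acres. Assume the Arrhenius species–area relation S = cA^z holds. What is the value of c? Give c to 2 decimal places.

z = ln(S₂/S₁) / ln(A₂/A₁) = ln(20/9) / ln(13400/1700) = 0.7985 / 2.0646 = 0.3868
c = S₁ / A₁^z = 9 / 1700^0.3868 = 9 / 17.76 = 0.5068

0.51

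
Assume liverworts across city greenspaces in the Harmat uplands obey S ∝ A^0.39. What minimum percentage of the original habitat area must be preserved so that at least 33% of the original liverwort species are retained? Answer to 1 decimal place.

5.8%

Need (A_new/A_old)^0.39 = 0.33, so A_new/A_old = 0.33^(1/0.39) = 0.33^2.564
ln(A_new/A_old) = ln 0.33 / 0.39 = -1.1087 / 0.39 = -2.8427
A_new/A_old = e^-2.8427 ≈ 0.05827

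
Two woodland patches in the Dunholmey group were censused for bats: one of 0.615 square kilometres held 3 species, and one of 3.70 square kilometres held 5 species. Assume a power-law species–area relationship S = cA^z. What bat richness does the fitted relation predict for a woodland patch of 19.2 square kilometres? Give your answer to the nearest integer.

z = ln(5/3) / ln(3.7/0.615) = 0.5108 / 1.7945 = 0.2847
c = 3 / 0.615^0.2847 = 3 / 0.8708 = 3.445
S₃ = 3.445 × 19.2^0.2847 = 3.445 × 2.319 ≈ 7.99

8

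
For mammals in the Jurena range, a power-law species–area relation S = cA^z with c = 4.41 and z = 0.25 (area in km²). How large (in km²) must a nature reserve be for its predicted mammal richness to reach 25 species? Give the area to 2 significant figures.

1000 km²

25 = 4.41 × A^0.25  ⇒  A^0.25 = 25/4.41 = 5.669
ln A = ln(5.669) / 0.25 = 1.7350 / 0.25 = 6.9400
A = e^6.9400 ≈ 1033 km²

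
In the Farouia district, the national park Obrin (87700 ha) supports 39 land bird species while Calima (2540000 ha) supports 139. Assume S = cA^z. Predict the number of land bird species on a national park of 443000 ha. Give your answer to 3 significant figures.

z = ln(139/39) / ln(2540000/87700) = 1.2709 / 3.3660 = 0.3776
c = 39 / 87700^0.3776 = 39 / 73.51 = 0.5305
S₃ = 0.5305 × 443000^0.3776 = 0.5305 × 135.5 ≈ 71.89

71.9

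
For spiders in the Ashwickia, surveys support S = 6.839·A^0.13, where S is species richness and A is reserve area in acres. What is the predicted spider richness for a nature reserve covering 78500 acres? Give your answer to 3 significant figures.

29.6

S = 6.839 × 78500^0.13 = 6.839 × 4.328 ≈ 29.6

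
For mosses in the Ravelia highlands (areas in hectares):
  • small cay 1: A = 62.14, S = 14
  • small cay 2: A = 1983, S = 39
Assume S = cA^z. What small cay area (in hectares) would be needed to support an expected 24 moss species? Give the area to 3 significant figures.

384 hectares

z = ln(39/14) / ln(1983/62.14) = 1.0245 / 3.4630 = 0.2958
c = 14 / 62.14^0.2958 = 14 / 3.393 = 4.126
A = (24/4.126)^(1/0.2958) ⇒ ln A = ln(5.816)/0.2958 = 5.9513
A = e^5.9513 ≈ 384.2 hectares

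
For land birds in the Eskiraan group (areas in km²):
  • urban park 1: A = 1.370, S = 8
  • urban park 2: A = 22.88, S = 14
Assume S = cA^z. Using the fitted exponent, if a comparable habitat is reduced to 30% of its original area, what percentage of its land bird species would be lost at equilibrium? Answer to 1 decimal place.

z = ln(14/8) / ln(22.88/1.37) = 0.5596 / 2.8155 = 0.1988
S_new/S_old = (A_new/A_old)^z = 0.3^0.1988 = exp(0.1988 × -1.2040) = 0.7872
Fraction lost = 1 − 0.7872 = 0.2128

21.3%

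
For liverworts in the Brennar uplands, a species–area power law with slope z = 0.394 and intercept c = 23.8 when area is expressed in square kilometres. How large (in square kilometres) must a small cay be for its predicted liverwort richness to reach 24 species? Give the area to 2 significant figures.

1.0 square kilometres

24 = 23.8 × A^0.394  ⇒  A^0.394 = 24/23.8 = 1.008
ln A = ln(1.008) / 0.394 = 0.0084 / 0.394 = 0.0212
A = e^0.0212 ≈ 1.021 square kilometres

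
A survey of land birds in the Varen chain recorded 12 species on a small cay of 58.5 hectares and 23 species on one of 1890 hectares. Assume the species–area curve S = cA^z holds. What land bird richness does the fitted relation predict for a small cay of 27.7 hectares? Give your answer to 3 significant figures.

z = ln(23/12) / ln(1890/58.5) = 0.6506 / 3.4753 = 0.1872
c = 12 / 58.5^0.1872 = 12 / 2.142 = 5.602
S₃ = 5.602 × 27.7^0.1872 = 5.602 × 1.862 ≈ 10.43

10.4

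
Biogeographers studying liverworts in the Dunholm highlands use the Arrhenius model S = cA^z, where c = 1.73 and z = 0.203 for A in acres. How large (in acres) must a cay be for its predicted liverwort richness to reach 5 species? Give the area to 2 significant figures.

190 acres

5 = 1.73 × A^0.203  ⇒  A^0.203 = 5/1.73 = 2.89
ln A = ln(2.89) / 0.203 = 1.0613 / 0.203 = 5.2282
A = e^5.2282 ≈ 186.4 acres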